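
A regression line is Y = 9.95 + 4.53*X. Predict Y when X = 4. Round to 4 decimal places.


Plug X = 4 into Y = 9.95 + 4.53*X:
Y = 9.95 + 18.1200 = 28.0700.

28.0700


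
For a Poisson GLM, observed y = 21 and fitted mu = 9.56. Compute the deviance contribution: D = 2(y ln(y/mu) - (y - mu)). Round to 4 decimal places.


y/mu = 21/9.56 = 2.196653 (approx.), and ln(21/9.56) = 0.786935.
y * ln(y/mu) = 21 * 0.786935 = 16.525635.
y - mu = 11.44.
D = 2 * (16.525635 - 11.44) = 10.171270, which rounds to 10.1713.

10.1713


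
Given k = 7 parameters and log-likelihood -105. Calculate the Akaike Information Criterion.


AIC = 2k - 2*loglik = 2(7) - 2(-105).
= 14 + 210 = 224.

224


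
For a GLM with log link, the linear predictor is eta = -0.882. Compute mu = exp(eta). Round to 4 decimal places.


The inverse log link gives:
mu = exp(-0.882) = 0.4140.

0.4140


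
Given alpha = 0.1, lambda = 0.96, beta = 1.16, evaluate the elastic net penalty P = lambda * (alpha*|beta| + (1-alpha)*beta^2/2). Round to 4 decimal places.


L1 component = 0.1 * |1.16| = 0.1160.
L2 component = 0.9 * 1.16^2 / 2 = 0.6055.
Penalty = 0.96 * (0.1160 + 0.6055) = 0.96 * 0.7215 = 0.6927.

0.6927


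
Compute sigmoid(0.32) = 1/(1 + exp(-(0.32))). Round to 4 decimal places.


Compute exp(-0.3200) = 0.7261.
Sigmoid = 1 / (1 + 0.7261) = 1 / 1.7261 = 0.5793.

0.5793


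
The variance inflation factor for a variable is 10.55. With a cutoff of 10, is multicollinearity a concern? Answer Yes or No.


Compare VIF = 10.55 to the threshold of 10.
10.55 >= 10, so the answer is Yes.

Yes


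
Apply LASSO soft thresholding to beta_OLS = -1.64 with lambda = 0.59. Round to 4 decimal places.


|beta_OLS| = 1.64.
lambda = 0.59.
Since |beta| > lambda, coefficient = sign(beta)*(|beta| - lambda) = -1.0500.
Result = -1.0500.

-1.0500


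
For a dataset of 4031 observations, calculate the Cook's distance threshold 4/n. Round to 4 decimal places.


Using the rule of thumb:
Threshold = 4 / 4031 = 0.0010.

0.0010


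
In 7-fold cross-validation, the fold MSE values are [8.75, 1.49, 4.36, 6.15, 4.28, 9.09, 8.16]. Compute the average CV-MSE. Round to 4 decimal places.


Total MSE across folds = 42.2800.
CV-MSE = 42.2800/7 = 6.0400.

6.0400


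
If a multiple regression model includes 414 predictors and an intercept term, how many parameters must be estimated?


Each predictor gets one coefficient, plus one intercept.
Total parameters = 414 + 1 = 415.

415


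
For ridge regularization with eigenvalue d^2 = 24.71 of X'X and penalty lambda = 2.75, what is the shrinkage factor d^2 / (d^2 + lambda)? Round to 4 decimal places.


Denominator = d^2 + lambda = 24.71 + 2.75 = 27.4600.
Shrinkage = 24.71 / 27.4600 = 0.8999.

0.8999


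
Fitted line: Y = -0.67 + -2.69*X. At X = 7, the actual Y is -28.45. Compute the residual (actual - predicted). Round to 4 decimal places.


Predicted = -0.67 + -2.69 * 7 = -19.5000.
Residual = -28.45 - -19.5000 = -8.9500.

-8.9500


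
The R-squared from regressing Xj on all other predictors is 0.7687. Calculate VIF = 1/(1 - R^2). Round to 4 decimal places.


VIF = 1 / (1 - 0.7687).
= 1 / 0.2313 = 4.3234.

4.3234


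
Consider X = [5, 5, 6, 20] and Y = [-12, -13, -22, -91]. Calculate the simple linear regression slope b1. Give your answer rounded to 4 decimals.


First compute the means: xbar = 9.0000, ybar = -34.5000.
Then S_xx = sum((xi - xbar)^2) = 162.0000.
S_xy = sum((xi - xbar)(yi - ybar)) = -835.0000.
b1 = S_xy / S_xx = -835.0000 / 162.0000 = -5.1543.

-5.1543


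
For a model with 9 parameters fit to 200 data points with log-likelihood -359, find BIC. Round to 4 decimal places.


k * ln(n) = 9 * ln(200) = 9 * 5.298317 = 47.684853.
-2 * loglik = -2 * (-359) = 718.
BIC = 47.684853 + 718 = 765.684853, which rounds to 765.6849.

765.6849


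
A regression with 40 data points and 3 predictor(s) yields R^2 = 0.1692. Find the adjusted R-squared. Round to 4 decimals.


Using the formula:
(1 - 0.1692) = 0.8308.
Multiply by 39/36: 0.8308 * 39 = 32.4012, then 32.4012 / 36 = 0.9000.
Adj R^2 = 1 - 0.9000 = 0.1000.

0.1000


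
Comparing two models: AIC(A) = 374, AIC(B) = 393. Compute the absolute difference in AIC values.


|AIC_A - AIC_B| = |374 - 393| = 19.
Model A is preferred (lower AIC).

19


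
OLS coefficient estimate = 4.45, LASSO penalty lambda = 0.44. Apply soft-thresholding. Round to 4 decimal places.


Absolute value: |4.45| = 4.45.
Compare to lambda = 0.44.
Since |beta| > lambda, coefficient = sign(beta)*(|beta| - lambda) = 4.0100.

4.0100


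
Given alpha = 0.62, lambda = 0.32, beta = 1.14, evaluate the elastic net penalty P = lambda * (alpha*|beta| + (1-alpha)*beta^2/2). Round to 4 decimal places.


L1 component = 0.62 * |1.14| = 0.7068.
L2 component = 0.38 * 1.14^2 / 2 = 0.2469.
Penalty = 0.32 * (0.7068 + 0.2469) = 0.32 * 0.9537 = 0.3052.

0.3052


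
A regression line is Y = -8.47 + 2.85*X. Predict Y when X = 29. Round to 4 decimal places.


Plug X = 29 into Y = -8.47 + 2.85*X:
Y = -8.47 + 82.6500 = 74.1800.

74.1800


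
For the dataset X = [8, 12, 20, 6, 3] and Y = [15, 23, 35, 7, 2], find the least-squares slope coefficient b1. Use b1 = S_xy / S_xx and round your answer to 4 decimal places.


The sample means are xbar = 9.8000 and ybar = 16.4000.
Compute S_xx = 172.8000 and S_xy = 340.4000.
Slope b1 = S_xy / S_xx = 340.4000 / 172.8000 = 1.9699.

1.9699


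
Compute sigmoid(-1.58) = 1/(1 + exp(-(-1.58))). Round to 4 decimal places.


First, exp(1.5800) = 4.8550.
Then sigma(z) = 1/(1 + 4.8550) = 0.1708.

0.1708


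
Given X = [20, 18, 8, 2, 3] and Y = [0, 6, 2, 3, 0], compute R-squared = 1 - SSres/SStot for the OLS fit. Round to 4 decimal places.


The fitted line is Y = 1.5534 + 0.0634*X.
SSres = 23.6717, SStot = 24.8000.
R^2 = 1 - SSres/SStot = 0.0455.

0.0455


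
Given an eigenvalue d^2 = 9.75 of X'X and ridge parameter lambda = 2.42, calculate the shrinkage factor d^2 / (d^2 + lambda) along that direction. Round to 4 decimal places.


d^2 + lambda = 9.75 + 2.42 = 12.1700.
Shrinkage factor = 9.75/12.1700 = 0.8012.

0.8012


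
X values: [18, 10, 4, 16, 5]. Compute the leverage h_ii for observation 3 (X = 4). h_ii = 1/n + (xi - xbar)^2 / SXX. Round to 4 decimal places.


Mean of X: xbar = 10.6000.
SXX = 159.2000.
For X = 4: h = 1/5 + (4 - 10.6000)^2/159.2000 = 0.4736.

0.4736


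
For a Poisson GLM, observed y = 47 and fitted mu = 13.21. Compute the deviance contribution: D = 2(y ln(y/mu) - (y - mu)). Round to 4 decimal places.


Compute y*ln(y/mu) = 47*ln(47/13.21) = 47*1.269173 = 59.651131.
y - mu = 33.79.
D = 2*(59.651131 - (33.79)) = 51.722262, which rounds to 51.7223.

51.7223


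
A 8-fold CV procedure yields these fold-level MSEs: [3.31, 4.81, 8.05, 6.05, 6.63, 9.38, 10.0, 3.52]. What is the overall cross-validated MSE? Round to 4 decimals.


Total MSE across folds = 51.7500.
CV-MSE = 51.7500/8 = 6.4688.

6.4688


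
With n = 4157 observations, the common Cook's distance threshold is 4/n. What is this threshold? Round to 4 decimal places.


Using the rule of thumb:
Threshold = 4 / 4157 = 0.0010.

0.0010


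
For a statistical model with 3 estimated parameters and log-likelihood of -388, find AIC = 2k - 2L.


AIC = 2*3 - 2*(-388).
= 6 + 776 = 782.

782


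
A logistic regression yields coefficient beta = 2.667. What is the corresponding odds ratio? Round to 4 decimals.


Odds ratio = exp(beta) = exp(2.667).
= 14.3967.

14.3967


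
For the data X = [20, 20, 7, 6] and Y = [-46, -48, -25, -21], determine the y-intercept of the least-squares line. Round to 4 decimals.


First find the slope: b1 = -1.7839.
Means: xbar = 13.2500, ybar = -35.0000.
b0 = ybar - b1 * xbar = -35.0000 - -1.7839 * 13.2500 = -11.3639.

-11.3639


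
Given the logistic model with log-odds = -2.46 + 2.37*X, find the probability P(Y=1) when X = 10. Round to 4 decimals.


Linear predictor: z = -2.46 + 2.37 * 10 = 21.2400.
P = 1/(1 + exp(-21.2400)) = 1/(1 + 0.0000) = 1.0000.

1.0000


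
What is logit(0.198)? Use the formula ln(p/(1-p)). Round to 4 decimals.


The odds are p/(1-p) = 0.198 / 0.802 = 0.2469.
logit(p) = ln(0.2469) = -1.3988.

-1.3988


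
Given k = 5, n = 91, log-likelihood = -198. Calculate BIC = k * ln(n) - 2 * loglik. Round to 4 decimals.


ln(91) = 4.510860.
k * ln(n) = 5 * 4.510860 = 22.554300.
-2L = 396.
BIC = 22.554300 + 396 = 418.554300, which rounds to 418.5543.

418.5543


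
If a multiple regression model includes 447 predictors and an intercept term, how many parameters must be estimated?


Including the intercept, the model has 447 predictor coefficients + 1 intercept.
Total = 448.

448


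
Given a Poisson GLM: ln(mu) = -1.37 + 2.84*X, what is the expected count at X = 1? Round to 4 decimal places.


eta = -1.37 + 2.84 * 1 = 1.4700.
mu = exp(1.4700) = 4.3492.

4.3492


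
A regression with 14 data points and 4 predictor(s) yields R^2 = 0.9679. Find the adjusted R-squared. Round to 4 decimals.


Using the formula:
(1 - 0.9679) = 0.0321.
Multiply by 13/9: 0.0321 * 13 = 0.4173, then 0.4173 / 9 = 0.0464.
Adj R^2 = 1 - 0.0464 = 0.9536.

0.9536


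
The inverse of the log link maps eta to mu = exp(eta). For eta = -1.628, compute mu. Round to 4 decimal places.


The inverse log link gives:
mu = exp(-1.628) = 0.1963.

0.1963


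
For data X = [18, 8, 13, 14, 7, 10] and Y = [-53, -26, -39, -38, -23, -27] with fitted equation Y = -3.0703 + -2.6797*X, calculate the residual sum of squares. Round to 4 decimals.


Compute predicted values, then residuals = yi - yhat_i.
Residuals: [-1.6951, -1.4921, -1.0936, 2.5861, -1.1718, 2.8673].
SSres = sum(residual^2) = 22.5781.

22.5781


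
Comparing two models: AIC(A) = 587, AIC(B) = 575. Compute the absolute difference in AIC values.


Absolute difference = |587 - 575| = 12.
The model with lower AIC (B) is preferred.

12


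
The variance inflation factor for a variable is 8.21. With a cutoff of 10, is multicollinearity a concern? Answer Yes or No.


Compare VIF = 8.21 to the threshold of 10.
8.21 < 10, so the answer is No.

No


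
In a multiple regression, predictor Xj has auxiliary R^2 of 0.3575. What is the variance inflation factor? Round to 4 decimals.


VIF = 1 / (1 - 0.3575).
= 1 / 0.6425 = 1.5564.

1.5564


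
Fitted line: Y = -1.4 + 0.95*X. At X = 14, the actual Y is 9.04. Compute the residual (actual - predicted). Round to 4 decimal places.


Predicted = -1.4 + 0.95 * 14 = 11.9000.
Residual = 9.04 - 11.9000 = -2.8600.

-2.8600


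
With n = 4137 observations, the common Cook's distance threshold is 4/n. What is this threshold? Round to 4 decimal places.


Cook's distance cutoff = 4/n = 4/4137.
= 0.0010.

0.0010


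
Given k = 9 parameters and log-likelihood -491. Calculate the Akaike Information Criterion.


AIC = 2*9 - 2*(-491).
= 18 + 982 = 1000.

1000


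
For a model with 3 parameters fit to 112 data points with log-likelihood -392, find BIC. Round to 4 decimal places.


Compute k*ln(n) = 3*ln(112) = 3*4.718499 = 14.155497.
Then -2*loglik = 784.
BIC = 14.155497 + 784 = 798.155497, which rounds to 798.1555.

798.1555


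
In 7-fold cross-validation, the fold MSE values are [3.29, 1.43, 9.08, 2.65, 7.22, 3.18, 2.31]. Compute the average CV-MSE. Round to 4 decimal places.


Total MSE across folds = 29.1600.
CV-MSE = 29.1600/7 = 4.1657.

4.1657


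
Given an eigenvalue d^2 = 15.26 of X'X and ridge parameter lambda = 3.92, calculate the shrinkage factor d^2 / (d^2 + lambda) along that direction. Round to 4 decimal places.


Compute the denominator: 15.26 + 3.92 = 19.1800.
Shrinkage factor = 15.26 / 19.1800 = 0.7956.

0.7956


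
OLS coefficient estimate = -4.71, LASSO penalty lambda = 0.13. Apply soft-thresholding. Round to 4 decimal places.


Absolute value: |-4.71| = 4.71.
Compare to lambda = 0.13.
Since |beta| > lambda, coefficient = sign(beta)*(|beta| - lambda) = -4.5800.

-4.5800


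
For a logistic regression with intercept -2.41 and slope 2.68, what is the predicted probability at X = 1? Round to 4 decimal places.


Compute z = -2.41 + (2.68)(1) = 0.2700.
exp(-z) = 0.7634.
P = 1/(1 + 0.7634) = 0.5671.

0.5671


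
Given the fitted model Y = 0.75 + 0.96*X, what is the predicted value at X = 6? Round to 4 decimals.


Substitute X = 6 into the equation:
Y = 0.75 + 0.96 * 6 = 0.75 + 5.7600 = 6.5100.

6.5100


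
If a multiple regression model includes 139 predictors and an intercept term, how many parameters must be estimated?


Including the intercept, the model has 139 predictor coefficients + 1 intercept.
Total = 140.

140


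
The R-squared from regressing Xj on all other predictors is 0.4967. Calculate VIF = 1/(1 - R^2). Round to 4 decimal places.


Denominator: 1 - 0.4967 = 0.5033.
VIF = 1 / 0.5033 = 1.9869.

1.9869


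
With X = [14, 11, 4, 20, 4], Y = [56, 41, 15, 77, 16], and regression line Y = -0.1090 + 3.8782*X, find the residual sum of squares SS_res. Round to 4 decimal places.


Compute predicted values, then residuals = yi - yhat_i.
Residuals: [1.8142, -1.5512, -0.4038, -0.4550, 0.5962].
SSres = sum(residual^2) = 6.4231.

6.4231


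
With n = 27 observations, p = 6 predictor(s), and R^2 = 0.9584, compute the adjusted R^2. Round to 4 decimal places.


Adjusted R^2 = 1 - (1 - R^2) * (n-1)/(n-p-1).
(1 - R^2) = 0.0416.
(n-1)/(n-p-1) = 26/20.
(1 - R^2) * (n-1) = 0.0416 * 26 = 1.0816.
Divide by (n-p-1): 1.0816 / 20 = 0.0541.
Adj R^2 = 1 - 0.0541 = 0.9459.

0.9459


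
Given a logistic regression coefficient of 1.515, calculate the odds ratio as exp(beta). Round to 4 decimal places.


Odds ratio = exp(beta) = exp(1.515).
= 4.5494.

4.5494


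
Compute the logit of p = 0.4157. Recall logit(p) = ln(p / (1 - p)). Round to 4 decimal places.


1 - p = 0.5843.
p/(1-p) = 0.7114.
logit = ln(0.7114) = -0.3405.

-0.3405


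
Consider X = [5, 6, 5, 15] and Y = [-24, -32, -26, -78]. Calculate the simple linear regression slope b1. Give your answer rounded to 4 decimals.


Calculate xbar = 7.7500, ybar = -40.0000.
S_xx = 70.7500, S_xy = -372.0000.
Using b1 = S_xy / S_xx = -372.0000 / 70.7500, we get b1 = -5.2580.

-5.2580


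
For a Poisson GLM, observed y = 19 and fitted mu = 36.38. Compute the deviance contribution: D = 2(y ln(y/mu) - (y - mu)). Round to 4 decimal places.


Compute y*ln(y/mu) = 19*ln(19/36.38) = 19*-0.649580 = -12.342020.
y - mu = -17.38.
D = 2*(-12.342020 - (-17.38)) = 10.075960, which rounds to 10.0760.

10.0760


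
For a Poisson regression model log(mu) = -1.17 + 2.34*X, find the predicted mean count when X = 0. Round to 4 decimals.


Linear predictor: eta = -1.17 + (2.34)(0) = -1.1700.
Expected count: mu = exp(-1.1700) = 0.3104.

0.3104


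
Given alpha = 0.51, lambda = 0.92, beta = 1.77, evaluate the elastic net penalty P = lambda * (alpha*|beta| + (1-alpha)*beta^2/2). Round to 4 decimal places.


L1 component = 0.51 * |1.77| = 0.9027.
L2 component = 0.49 * 1.77^2 / 2 = 0.7676.
Penalty = 0.92 * (0.9027 + 0.7676) = 0.92 * 1.6703 = 1.5366.

1.5366


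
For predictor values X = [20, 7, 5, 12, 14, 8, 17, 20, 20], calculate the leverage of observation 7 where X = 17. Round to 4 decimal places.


n = 9, xbar = 13.6667.
SXX = sum((xi - xbar)^2) = 286.0000.
h = 1/9 + (17 - 13.6667)^2 / 286.0000 = 0.1500.

0.1500


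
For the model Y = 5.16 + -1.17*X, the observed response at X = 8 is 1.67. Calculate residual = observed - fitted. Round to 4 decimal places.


Predicted = 5.16 + -1.17 * 8 = -4.2000.
Residual = 1.67 - -4.2000 = 5.8700.

5.8700


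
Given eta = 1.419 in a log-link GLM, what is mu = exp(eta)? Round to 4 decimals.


mu = exp(eta) = exp(1.419).
= 4.1330.

4.1330


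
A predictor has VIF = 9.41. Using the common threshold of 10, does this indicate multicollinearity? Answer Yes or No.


The threshold is 10.
VIF = 9.41 is < 10.
Multicollinearity indication: No.

No


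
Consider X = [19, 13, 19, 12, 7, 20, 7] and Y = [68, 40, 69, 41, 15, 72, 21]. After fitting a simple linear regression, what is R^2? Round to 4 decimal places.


After computing the OLS fit (b0=-11.3623, b1=4.1808):
SSres = 32.6846, SStot = 3333.7143.
R^2 = 1 - 32.6846/3333.7143 = 0.9902.

0.9902


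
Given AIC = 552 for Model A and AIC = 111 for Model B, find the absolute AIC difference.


Absolute difference = |552 - 111| = 441.
The model with lower AIC (B) is preferred.

441


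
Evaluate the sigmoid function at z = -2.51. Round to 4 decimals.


exp(2.5100) = 12.3049.
1 + exp(-z) = 13.3049.
sigmoid = 1/13.3049 = 0.0752.

0.0752


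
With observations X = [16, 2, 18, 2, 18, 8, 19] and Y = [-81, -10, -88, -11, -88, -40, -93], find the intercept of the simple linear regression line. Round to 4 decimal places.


Compute b1 = -4.8737 from the OLS formula.
With xbar = 11.8571 and ybar = -58.7143, the intercept is:
b0 = -58.7143 - -4.8737 * 11.8571 = -0.9263.

-0.9263


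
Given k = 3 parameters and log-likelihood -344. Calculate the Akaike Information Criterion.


AIC = 2k - 2*loglik = 2(3) - 2(-344).
= 6 + 688 = 694.

694


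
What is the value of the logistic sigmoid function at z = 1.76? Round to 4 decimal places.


First, exp(-1.7600) = 0.1720.
Then sigma(z) = 1/(1 + 0.1720) = 0.8532.

0.8532


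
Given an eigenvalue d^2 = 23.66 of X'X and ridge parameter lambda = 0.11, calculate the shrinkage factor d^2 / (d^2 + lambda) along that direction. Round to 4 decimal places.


Compute the denominator: 23.66 + 0.11 = 23.7700.
Shrinkage factor = 23.66 / 23.7700 = 0.9954.

0.9954


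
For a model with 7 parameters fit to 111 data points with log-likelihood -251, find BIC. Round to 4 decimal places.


ln(111) = 4.709530.
k * ln(n) = 7 * 4.709530 = 32.966710.
-2L = 502.
BIC = 32.966710 + 502 = 534.966710, which rounds to 534.9667.

534.9667


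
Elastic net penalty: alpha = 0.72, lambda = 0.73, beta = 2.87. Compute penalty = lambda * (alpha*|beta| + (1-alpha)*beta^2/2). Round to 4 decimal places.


Compute:
L1 = 0.72 * 2.87 = 2.0664.
L2 = 0.28 * 2.87^2 / 2 = 1.1532.
Penalty = 0.73 * (2.0664 + 1.1532) = 2.3503.

2.3503


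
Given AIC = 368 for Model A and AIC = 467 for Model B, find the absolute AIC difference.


Absolute difference = |368 - 467| = 99.
The model with lower AIC (A) is preferred.

99


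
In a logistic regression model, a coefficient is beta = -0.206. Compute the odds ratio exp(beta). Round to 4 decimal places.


Odds ratio = exp(beta) = exp(-0.206).
= 0.8138.

0.8138


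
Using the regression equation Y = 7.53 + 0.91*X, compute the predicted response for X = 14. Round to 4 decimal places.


Plug X = 14 into Y = 7.53 + 0.91*X:
Y = 7.53 + 12.7400 = 20.2700.

20.2700


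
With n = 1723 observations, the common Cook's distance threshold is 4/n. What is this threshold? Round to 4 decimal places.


Using the rule of thumb:
Threshold = 4 / 1723 = 0.0023.

0.0023


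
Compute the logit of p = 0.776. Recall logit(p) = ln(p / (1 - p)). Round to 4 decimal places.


Compute the odds: 0.776/0.224 = 3.4643.
Take the natural log: ln(3.4643) = 1.2425.

1.2425


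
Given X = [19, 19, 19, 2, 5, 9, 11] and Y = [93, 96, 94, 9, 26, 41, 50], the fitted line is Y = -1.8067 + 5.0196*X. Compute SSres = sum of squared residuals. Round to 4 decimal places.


Compute predicted values, then residuals = yi - yhat_i.
Residuals: [-0.5657, 2.4343, 0.4343, 0.7675, 2.7087, -2.3697, -3.4089].
SSres = sum(residual^2) = 31.5966.

31.5966


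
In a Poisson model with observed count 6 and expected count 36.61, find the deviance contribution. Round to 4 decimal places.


y/mu = 6/36.61 = 0.163890 (approx.), and ln(6/36.61) = -1.808562.
y * ln(y/mu) = 6 * -1.808562 = -10.851372.
y - mu = -30.61.
D = 2 * (-10.851372 - -30.61) = 39.517256, which rounds to 39.5173.

39.5173


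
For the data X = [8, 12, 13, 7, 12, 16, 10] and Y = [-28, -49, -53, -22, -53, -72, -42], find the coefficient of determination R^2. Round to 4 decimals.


Fit the OLS line: b0 = 14.8744, b1 = -5.4246.
SSres = 24.6055.
SStot = 1697.7143.
R^2 = 1 - 24.6055/1697.7143 = 0.9855.

0.9855


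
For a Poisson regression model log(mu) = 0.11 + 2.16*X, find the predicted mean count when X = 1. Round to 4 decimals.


Compute eta = 0.11 + 2.16 * 1 = 2.2700.
Apply inverse link: mu = e^2.2700 = 9.6794.

9.6794


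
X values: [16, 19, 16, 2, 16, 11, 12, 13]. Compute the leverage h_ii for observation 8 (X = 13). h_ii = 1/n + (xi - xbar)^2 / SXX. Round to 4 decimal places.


Compute xbar = 13.1250 with n = 8 observations.
SXX = 188.8750.
Leverage = 1/8 + (13 - 13.1250)^2/188.8750 = 0.1251.

0.1251


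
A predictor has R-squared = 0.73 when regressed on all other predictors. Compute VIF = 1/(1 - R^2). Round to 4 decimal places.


VIF = 1 / (1 - 0.73).
= 1 / 0.27 = 3.7037.

3.7037


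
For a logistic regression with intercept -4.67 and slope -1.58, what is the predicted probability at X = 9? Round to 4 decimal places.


Linear predictor: z = -4.67 + -1.58 * 9 = -18.8900.
P = 1/(1 + exp(18.8900)) = 1/(1 + 159890537.7491) = 0.0000.

0.0000


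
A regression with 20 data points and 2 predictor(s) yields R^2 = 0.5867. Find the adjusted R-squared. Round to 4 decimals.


Plug in: Adj R^2 = 1 - (1 - 0.5867) * 19/17.
= 1 - 0.4133 * 19/17
= 1 - 7.8527 / 17
= 1 - 0.4619 = 0.5381.

0.5381


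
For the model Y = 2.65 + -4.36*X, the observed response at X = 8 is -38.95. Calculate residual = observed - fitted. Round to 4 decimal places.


Fitted value at X = 8 is yhat = 2.65 + -4.36*8 = -32.2300.
Residual = -38.95 - -32.2300 = -6.7200.

-6.7200


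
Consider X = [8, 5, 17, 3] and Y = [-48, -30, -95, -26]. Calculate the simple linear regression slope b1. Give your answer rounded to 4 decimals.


The sample means are xbar = 8.2500 and ybar = -49.7500.
Compute S_xx = 114.7500 and S_xy = -585.2500.
Slope b1 = S_xy / S_xx = -585.2500 / 114.7500 = -5.1002.

-5.1002


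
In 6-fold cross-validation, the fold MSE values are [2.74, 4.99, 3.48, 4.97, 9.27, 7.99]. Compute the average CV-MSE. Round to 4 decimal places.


Sum of fold MSEs = 33.4400.
Average = 33.4400 / 6 = 5.5733.

5.5733


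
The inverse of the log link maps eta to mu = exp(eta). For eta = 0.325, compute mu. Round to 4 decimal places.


The inverse log link gives:
mu = exp(0.325) = 1.3840.

1.3840


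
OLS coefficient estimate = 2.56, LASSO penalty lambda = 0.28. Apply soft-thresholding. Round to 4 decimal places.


Check: |2.56| = 2.56 vs lambda = 0.28.
Since |beta| > lambda, coefficient = sign(beta)*(|beta| - lambda) = 2.2800.
Soft-thresholded coefficient = 2.2800.

2.2800


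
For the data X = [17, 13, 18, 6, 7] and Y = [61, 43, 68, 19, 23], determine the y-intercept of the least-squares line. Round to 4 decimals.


The slope is b1 = 3.9430.
Sample means are xbar = 12.2000 and ybar = 42.8000.
Intercept: b0 = 42.8000 - (3.9430)(12.2000) = -5.3046.

-5.3046


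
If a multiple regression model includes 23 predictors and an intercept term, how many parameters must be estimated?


Total coefficients = number of predictors + 1 (for the intercept).
= 23 + 1 = 24.

24


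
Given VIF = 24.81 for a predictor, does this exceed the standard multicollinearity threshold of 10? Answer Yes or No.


The threshold is 10.
VIF = 24.81 is >= 10.
Multicollinearity indication: Yes.

Yes


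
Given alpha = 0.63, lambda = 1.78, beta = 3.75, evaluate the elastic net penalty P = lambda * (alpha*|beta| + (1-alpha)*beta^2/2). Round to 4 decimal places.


L1 component = 0.63 * |3.75| = 2.3625.
L2 component = 0.37 * 3.75^2 / 2 = 2.6016.
Penalty = 1.78 * (2.3625 + 2.6016) = 1.78 * 4.9641 = 8.8360.

8.8360


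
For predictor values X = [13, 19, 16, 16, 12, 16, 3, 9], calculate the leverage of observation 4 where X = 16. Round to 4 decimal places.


n = 8, xbar = 13.0000.
SXX = sum((xi - xbar)^2) = 180.0000.
h = 1/8 + (16 - 13.0000)^2 / 180.0000 = 0.1750.

0.1750


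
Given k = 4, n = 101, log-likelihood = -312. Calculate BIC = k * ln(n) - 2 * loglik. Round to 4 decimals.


k * ln(n) = 4 * ln(101) = 4 * 4.615121 = 18.460484.
-2 * loglik = -2 * (-312) = 624.
BIC = 18.460484 + 624 = 642.460484, which rounds to 642.4605.

642.4605


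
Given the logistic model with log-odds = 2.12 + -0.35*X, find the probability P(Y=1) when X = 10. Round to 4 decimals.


Linear predictor: z = 2.12 + -0.35 * 10 = -1.3800.
P = 1/(1 + exp(1.3800)) = 1/(1 + 3.9749) = 0.2010.

0.2010


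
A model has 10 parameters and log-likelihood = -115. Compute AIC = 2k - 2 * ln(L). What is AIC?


Compute:
2k = 2*10 = 20.
-2*loglik = -2*(-115) = 230.
AIC = 20 + 230 = 250.

250


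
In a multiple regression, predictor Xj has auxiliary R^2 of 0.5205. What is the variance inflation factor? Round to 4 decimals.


VIF = 1 / (1 - 0.5205).
= 1 / 0.4795 = 2.0855.

2.0855


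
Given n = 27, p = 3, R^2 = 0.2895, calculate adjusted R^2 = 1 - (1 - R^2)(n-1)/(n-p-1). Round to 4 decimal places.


Using the formula:
(1 - 0.2895) = 0.7105.
Multiply by 26/23: 0.7105 * 26 = 18.4730, then 18.4730 / 23 = 0.8032.
Adj R^2 = 1 - 0.8032 = 0.1968.

0.1968


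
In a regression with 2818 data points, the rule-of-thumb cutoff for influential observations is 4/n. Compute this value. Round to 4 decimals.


The threshold is 4/n.
4/2818 = 0.0014.

0.0014


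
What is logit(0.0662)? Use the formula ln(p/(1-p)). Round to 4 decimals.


1 - p = 0.9338.
p/(1-p) = 0.0709.
logit = ln(0.0709) = -2.6466.

-2.6466


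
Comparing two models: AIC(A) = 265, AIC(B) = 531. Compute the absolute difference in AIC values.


Compute |265 - 531| = 266.
Model A has the smaller AIC.

266


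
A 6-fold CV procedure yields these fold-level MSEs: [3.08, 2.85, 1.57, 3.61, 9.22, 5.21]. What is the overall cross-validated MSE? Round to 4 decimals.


Sum of fold MSEs = 25.5400.
Average = 25.5400 / 6 = 4.2567.

4.2567


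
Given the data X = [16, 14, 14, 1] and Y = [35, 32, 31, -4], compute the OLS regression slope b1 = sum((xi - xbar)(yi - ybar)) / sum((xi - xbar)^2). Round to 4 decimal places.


First compute the means: xbar = 11.2500, ybar = 23.5000.
Then S_xx = sum((xi - xbar)^2) = 142.7500.
S_xy = sum((xi - xbar)(yi - ybar)) = 380.5000.
b1 = S_xy / S_xx = 380.5000 / 142.7500 = 2.6655.

2.6655


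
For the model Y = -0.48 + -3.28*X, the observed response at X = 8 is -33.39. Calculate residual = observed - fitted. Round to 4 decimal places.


Predicted = -0.48 + -3.28 * 8 = -26.7200.
Residual = -33.39 - -26.7200 = -6.6700.

-6.6700


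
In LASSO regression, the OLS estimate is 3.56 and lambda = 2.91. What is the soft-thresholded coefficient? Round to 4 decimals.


|beta_OLS| = 3.56.
lambda = 2.91.
Since |beta| > lambda, coefficient = sign(beta)*(|beta| - lambda) = 0.6500.
Result = 0.6500.

0.6500


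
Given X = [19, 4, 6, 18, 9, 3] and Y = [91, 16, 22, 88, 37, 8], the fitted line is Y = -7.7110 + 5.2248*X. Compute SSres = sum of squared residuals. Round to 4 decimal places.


Compute predicted values, then residuals = yi - yhat_i.
Residuals: [-0.5602, 2.8118, -1.6378, 1.6646, -2.3122, 0.0366].
SSres = sum(residual^2) = 19.0209.

19.0209


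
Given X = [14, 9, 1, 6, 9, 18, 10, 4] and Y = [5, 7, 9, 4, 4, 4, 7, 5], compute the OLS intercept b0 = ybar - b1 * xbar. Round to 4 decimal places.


The slope is b1 = -0.1727.
Sample means are xbar = 8.8750 and ybar = 5.6250.
Intercept: b0 = 5.6250 - (-0.1727)(8.8750) = 7.1574.

7.1574


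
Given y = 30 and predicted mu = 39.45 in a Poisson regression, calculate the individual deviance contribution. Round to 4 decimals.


Compute y*ln(y/mu) = 30*ln(30/39.45) = 30*-0.273837 = -8.215110.
y - mu = -9.45.
D = 2*(-8.215110 - (-9.45)) = 2.469780, which rounds to 2.4698.

2.4698


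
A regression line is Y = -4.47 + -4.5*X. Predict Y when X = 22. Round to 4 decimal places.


Predicted value:
Y = -4.47 + (-4.5)(22) = -4.47 + -99.0000 = -103.4700.

-103.4700


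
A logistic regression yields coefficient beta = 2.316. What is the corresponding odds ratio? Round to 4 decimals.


The odds ratio is computed as:
OR = e^(2.316) = 10.1351.

10.1351


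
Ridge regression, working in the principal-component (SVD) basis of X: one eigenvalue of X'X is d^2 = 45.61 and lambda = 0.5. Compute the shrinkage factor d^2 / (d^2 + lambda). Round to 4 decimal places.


Compute the denominator: 45.61 + 0.5 = 46.1100.
Shrinkage factor = 45.61 / 46.1100 = 0.9892.

0.9892


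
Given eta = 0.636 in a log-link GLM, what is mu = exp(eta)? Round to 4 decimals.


mu = exp(eta) = exp(0.636).
= 1.8889.

1.8889


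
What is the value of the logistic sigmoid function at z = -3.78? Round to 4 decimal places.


Compute exp(3.7800) = 43.8160.
Sigmoid = 1 / (1 + 43.8160) = 1 / 44.8160 = 0.0223.

0.0223


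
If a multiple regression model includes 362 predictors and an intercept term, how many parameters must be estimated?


Each predictor gets one coefficient, plus one intercept.
Total parameters = 362 + 1 = 363.

363


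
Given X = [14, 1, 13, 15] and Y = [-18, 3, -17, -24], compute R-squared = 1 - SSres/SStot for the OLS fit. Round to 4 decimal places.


After computing the OLS fit (b0=5.0369, b1=-1.7709):
SSres = 10.2408, SStot = 414.0000.
R^2 = 1 - 10.2408/414.0000 = 0.9753.

0.9753


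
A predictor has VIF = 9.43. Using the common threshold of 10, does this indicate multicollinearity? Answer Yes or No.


The threshold is 10.
VIF = 9.43 is < 10.
Multicollinearity indication: No.

No


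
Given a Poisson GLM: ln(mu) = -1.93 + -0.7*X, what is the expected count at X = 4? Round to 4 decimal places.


eta = -1.93 + -0.7 * 4 = -4.7300.
mu = exp(-4.7300) = 0.0088.

0.0088


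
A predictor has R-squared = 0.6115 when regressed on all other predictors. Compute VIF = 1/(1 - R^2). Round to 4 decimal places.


Using VIF = 1/(1 - R^2_j):
1 - 0.6115 = 0.3885.
VIF = 2.5740.

2.5740


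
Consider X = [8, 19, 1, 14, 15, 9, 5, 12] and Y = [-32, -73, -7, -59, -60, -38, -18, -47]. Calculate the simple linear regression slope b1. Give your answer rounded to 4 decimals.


First compute the means: xbar = 10.3750, ybar = -41.7500.
Then S_xx = sum((xi - xbar)^2) = 235.8750.
S_xy = sum((xi - xbar)(yi - ybar)) = -906.7500.
b1 = S_xy / S_xx = -906.7500 / 235.8750 = -3.8442.

-3.8442


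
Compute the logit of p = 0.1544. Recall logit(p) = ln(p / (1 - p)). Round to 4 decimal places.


Compute the odds: 0.1544/0.8456 = 0.1826.
Take the natural log: ln(0.1826) = -1.7005.

-1.7005


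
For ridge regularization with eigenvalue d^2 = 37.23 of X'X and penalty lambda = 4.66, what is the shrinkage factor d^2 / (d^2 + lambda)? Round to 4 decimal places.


d^2 + lambda = 37.23 + 4.66 = 41.8900.
Shrinkage factor = 37.23/41.8900 = 0.8888.

0.8888


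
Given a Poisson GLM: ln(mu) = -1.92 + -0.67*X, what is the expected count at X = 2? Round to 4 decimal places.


Linear predictor: eta = -1.92 + (-0.67)(2) = -3.2600.
Expected count: mu = exp(-3.2600) = 0.0384.

0.0384


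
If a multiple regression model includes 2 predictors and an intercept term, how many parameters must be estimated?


Including the intercept, the model has 2 predictor coefficients + 1 intercept.
Total = 3.

3


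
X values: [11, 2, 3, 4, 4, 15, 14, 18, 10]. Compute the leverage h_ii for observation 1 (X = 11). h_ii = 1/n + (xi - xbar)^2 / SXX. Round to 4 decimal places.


Mean of X: xbar = 9.0000.
SXX = 282.0000.
For X = 11: h = 1/9 + (11 - 9.0000)^2/282.0000 = 0.1253.

0.1253


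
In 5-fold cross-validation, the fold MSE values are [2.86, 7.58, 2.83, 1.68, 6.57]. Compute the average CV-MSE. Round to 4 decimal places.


Sum of fold MSEs = 21.5200.
Average = 21.5200 / 5 = 4.3040.

4.3040


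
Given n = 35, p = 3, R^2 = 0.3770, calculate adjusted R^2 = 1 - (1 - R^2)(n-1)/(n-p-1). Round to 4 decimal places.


Plug in: Adj R^2 = 1 - (1 - 0.3770) * 34/31.
= 1 - 0.6230 * 34/31
= 1 - 21.1820 / 31
= 1 - 0.6833 = 0.3167.

0.3167


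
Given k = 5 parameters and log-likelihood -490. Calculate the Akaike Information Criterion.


Compute:
2k = 2*5 = 10.
-2*loglik = -2*(-490) = 980.
AIC = 10 + 980 = 990.

990


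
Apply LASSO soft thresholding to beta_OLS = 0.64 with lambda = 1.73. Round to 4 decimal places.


Check: |0.64| = 0.64 vs lambda = 1.73.
Since |beta| <= lambda, the coefficient is set to 0.
Soft-thresholded coefficient = 0.0000.

0.0000


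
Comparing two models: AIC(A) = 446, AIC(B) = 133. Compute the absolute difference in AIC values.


Compute |446 - 133| = 313.
Model B has the smaller AIC.

313


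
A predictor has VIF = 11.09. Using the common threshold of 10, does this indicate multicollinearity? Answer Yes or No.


Compare VIF = 11.09 to the threshold of 10.
11.09 >= 10, so the answer is Yes.

Yes


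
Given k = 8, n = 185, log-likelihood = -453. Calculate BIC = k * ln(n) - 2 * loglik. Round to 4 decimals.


k * ln(n) = 8 * ln(185) = 8 * 5.220356 = 41.762848.
-2 * loglik = -2 * (-453) = 906.
BIC = 41.762848 + 906 = 947.762848, which rounds to 947.7628.

947.7628


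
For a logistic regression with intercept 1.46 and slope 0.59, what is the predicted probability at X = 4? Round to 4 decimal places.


z = 1.46 + 0.59 * 4 = 3.8200.
Sigmoid: P = 1 / (1 + exp(-3.8200)) = 0.9785.

0.9785


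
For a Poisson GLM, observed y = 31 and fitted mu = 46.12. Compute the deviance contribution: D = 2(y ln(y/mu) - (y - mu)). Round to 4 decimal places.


y/mu = 31/46.12 = 0.672160 (approx.), and ln(31/46.12) = -0.397259.
y * ln(y/mu) = 31 * -0.397259 = -12.315029.
y - mu = -15.12.
D = 2 * (-12.315029 - -15.12) = 5.609942, which rounds to 5.6099.

5.6099


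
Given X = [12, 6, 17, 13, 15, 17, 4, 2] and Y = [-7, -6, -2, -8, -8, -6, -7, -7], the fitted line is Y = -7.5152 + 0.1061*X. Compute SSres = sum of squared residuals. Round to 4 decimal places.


For each point, residual = actual - predicted.
Residuals: [-0.7580, 0.8786, 3.7115, -1.8641, -2.0763, -0.2885, 0.0908, 0.3030].
Sum of squared residuals = 23.0909.

23.0909


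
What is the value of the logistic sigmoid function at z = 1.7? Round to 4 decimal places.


First, exp(-1.7000) = 0.1827.
Then sigma(z) = 1/(1 + 0.1827) = 0.8455.

0.8455


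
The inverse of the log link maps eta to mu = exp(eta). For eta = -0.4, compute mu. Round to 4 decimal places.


Apply the inverse link:
mu = e^-0.4 = 0.6703.

0.6703


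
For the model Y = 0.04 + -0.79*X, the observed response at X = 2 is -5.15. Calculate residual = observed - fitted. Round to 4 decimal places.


Compute yhat = 0.04 + (-0.79)(2) = -1.5400.
Residual = actual - predicted = -5.15 - -1.5400 = -3.6100.

-3.6100


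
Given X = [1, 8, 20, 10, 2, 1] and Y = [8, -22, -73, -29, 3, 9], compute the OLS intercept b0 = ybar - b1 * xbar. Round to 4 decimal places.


Compute b1 = -4.2572 from the OLS formula.
With xbar = 7.0000 and ybar = -17.3333, the intercept is:
b0 = -17.3333 - -4.2572 * 7.0000 = 12.4674.

12.4674


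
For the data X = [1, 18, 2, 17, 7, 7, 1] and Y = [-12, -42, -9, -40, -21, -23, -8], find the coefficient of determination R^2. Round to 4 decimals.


The fitted line is Y = -7.5516 + -1.9271*X.
SSres = 18.3244, SStot = 1190.8571.
R^2 = 1 - SSres/SStot = 0.9846.

0.9846


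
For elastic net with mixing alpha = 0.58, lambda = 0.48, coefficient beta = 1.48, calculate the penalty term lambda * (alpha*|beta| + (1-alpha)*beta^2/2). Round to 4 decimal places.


alpha * |beta| = 0.58 * 1.48 = 0.8584.
(1-alpha) * beta^2/2 = 0.42 * 2.1904/2 = 0.4600.
Total = 0.48 * (0.8584 + 0.4600) = 0.6328.

0.6328


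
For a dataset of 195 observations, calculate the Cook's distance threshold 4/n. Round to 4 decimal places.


Using the rule of thumb:
Threshold = 4 / 195 = 0.0205.

0.0205


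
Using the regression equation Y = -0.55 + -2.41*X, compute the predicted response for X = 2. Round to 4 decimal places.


Substitute X = 2 into the equation:
Y = -0.55 + -2.41 * 2 = -0.55 + -4.8200 = -5.3700.

-5.3700


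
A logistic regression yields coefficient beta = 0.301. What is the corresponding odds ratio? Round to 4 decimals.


Odds ratio = exp(beta) = exp(0.301).
= 1.3512.

1.3512


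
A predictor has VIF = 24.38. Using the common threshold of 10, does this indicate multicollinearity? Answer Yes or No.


Check: VIF = 24.38 vs threshold = 10.
Since 24.38 >= 10, the answer is Yes.

Yes


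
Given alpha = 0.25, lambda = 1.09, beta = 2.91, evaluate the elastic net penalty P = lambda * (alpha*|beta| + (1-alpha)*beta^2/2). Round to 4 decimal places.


Compute:
L1 = 0.25 * 2.91 = 0.7275.
L2 = 0.75 * 2.91^2 / 2 = 3.1755.
Penalty = 1.09 * (0.7275 + 3.1755) = 4.2543.

4.2543


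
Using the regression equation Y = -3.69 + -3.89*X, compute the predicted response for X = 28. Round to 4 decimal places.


Plug X = 28 into Y = -3.69 + -3.89*X:
Y = -3.69 + -108.9200 = -112.6100.

-112.6100


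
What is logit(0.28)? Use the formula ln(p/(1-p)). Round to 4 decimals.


Compute the odds: 0.28/0.72 = 0.3889.
Take the natural log: ln(0.3889) = -0.9445.

-0.9445


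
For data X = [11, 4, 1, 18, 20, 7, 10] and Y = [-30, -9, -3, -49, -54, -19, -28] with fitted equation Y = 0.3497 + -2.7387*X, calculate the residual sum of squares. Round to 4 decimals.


For each point, residual = actual - predicted.
Residuals: [-0.2240, 1.6051, -0.6110, -0.0531, 0.4243, -0.1788, -0.9627].
Sum of squared residuals = 4.1415.

4.1415


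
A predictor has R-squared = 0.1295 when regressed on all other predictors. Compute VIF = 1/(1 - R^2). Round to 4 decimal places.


VIF = 1 / (1 - 0.1295).
= 1 / 0.8705 = 1.1488.

1.1488


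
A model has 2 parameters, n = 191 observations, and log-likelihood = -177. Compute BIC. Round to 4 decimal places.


Compute k*ln(n) = 2*ln(191) = 2*5.252273 = 10.504546.
Then -2*loglik = 354.
BIC = 10.504546 + 354 = 364.504546, which rounds to 364.5045.

364.5045


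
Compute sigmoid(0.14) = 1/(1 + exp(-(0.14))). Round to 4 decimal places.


Compute exp(-0.1400) = 0.8694.
Sigmoid = 1 / (1 + 0.8694) = 1 / 1.8694 = 0.5349.

0.5349


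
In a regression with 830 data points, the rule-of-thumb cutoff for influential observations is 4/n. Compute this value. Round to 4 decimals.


The threshold is 4/n.
4/830 = 0.0048.

0.0048


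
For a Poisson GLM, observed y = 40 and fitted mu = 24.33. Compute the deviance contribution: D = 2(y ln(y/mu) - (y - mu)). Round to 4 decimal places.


First: ln(40/24.33) = 0.497169.
Then: 40 * 0.497169 = 19.886760.
y - mu = 40 - 24.33 = 15.67.
D = 2(19.886760 - 15.67) = 8.433520, which rounds to 8.4335.

8.4335


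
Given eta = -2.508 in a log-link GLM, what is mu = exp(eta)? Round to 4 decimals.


mu = exp(eta) = exp(-2.508).
= 0.0814.

0.0814


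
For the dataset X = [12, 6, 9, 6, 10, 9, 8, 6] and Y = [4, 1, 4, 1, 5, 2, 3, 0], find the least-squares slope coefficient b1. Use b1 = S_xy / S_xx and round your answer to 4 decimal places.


First compute the means: xbar = 8.2500, ybar = 2.5000.
Then S_xx = sum((xi - xbar)^2) = 33.5000.
S_xy = sum((xi - xbar)(yi - ybar)) = 23.0000.
b1 = S_xy / S_xx = 23.0000 / 33.5000 = 0.6866.

0.6866


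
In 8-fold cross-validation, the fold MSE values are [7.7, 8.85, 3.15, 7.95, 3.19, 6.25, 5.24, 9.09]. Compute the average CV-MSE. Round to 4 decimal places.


Add all fold MSEs: 51.4200.
Divide by k = 8: 51.4200/8 = 6.4275.

6.4275


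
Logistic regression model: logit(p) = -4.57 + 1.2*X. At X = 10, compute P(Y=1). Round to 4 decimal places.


z = -4.57 + 1.2 * 10 = 7.4300.
Sigmoid: P = 1 / (1 + exp(-7.4300)) = 0.9994.

0.9994


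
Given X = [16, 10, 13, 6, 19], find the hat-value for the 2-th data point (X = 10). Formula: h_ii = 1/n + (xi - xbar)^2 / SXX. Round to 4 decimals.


Compute xbar = 12.8000 with n = 5 observations.
SXX = 102.8000.
Leverage = 1/5 + (10 - 12.8000)^2/102.8000 = 0.2763.

0.2763
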